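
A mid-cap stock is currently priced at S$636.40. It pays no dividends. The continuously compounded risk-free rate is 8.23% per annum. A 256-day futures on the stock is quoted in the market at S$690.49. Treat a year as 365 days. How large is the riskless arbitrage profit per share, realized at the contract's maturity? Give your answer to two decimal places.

S$16.27 per share

Fair futures: F* = S·e^(carry·T), with carry = r = 0.0823
F* = 636.40 · e^(0.0823 × 256/365) = 636.40 · e^0.057723 = 636.40 × 1.059421 = S$674.2155
Market S$690.49 > fair S$674.2155: forward overpriced → cash-and-carry (buy spot, short the forward).
At maturity, profit = |F_mkt − F*| = |690.49 − 674.2155| = S$16.27 per share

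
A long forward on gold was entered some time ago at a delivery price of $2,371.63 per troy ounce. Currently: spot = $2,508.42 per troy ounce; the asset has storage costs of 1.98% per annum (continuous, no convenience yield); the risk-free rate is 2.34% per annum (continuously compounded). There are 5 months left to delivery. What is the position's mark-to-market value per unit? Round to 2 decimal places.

$180.58 per troy ounce

Current fair forward for the remaining 5 months: F = S·e^((r + u)·T), (r + u) = 0.0234 + 0.0198 = 0.0432
F = 2508.42 · e^(0.0432 × 5/12) = 2508.42 × 1.01816298 = 2553.9804
Value of long forward = (F − K)·e^(−rT) = (2553.9804 − 2371.63) · e^(−0.0234·5/12)
= 182.3504 × 0.99029738 = 180.58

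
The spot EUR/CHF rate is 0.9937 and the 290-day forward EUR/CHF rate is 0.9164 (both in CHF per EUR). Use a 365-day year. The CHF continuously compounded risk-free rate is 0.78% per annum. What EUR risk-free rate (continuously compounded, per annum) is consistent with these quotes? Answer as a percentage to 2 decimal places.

F = S·e^((r_CHF − r_EUR)T) ⇒ r_EUR = r_CHF − ln(F/S)/T
ln(0.9164/0.9937) = -0.080982; /(290/365) = -0.101926
r_EUR = 0.0078 + 0.101926 = 0.109726
r_EUR = 10.97%

10.97%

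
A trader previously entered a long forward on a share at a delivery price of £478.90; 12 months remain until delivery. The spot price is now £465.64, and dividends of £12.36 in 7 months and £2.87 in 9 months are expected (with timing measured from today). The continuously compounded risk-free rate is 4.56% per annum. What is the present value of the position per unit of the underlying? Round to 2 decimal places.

PV(remaining dividends) I = 12.36·e^(−0.0456·7/12) + 2.87·e^(−0.0456·9/12) = 14.8091
Current forward F = (S − I)·e^(rT) = (465.64 − 14.8091)·e^(0.0456·12/12) = 450.8309 × 1.046656 = 471.8649
Value (long) = (F − K)·e^(−rT) = (471.8649 − 478.90) × 0.955424 = -6.7215
Value = -£6.72

-£6.72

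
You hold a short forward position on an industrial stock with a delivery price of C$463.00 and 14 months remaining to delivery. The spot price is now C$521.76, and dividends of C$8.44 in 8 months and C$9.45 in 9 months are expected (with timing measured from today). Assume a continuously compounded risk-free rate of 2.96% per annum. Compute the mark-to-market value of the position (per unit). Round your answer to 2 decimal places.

-C$56.96

PV(remaining dividends) I = 8.44·e^(−0.0296·8/12) + 9.45·e^(−0.0296·9/12) = 17.5176
Current forward F = (S − I)·e^(rT) = (521.76 − 17.5176)·e^(0.0296·14/12) = 504.2424 × 1.035137 = 521.9600
Value (long) = (F − K)·e^(−rT) = (521.9600 − 463.00) × 0.966056 = 56.9587
Short position value = −(long value) = -C$56.96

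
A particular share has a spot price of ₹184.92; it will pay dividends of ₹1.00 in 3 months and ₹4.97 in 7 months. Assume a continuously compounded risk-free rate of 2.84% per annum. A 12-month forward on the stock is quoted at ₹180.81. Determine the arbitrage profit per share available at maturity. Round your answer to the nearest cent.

PV(dividends) I = 1.00·e^(−0.0284·3/12) + 4.97·e^(−0.0284·7/12) = 5.8813
Fair forward F* = (S − I)·e^(rT) = (184.92 − 5.8813)·e^0.028400 = 179.0387 × 1.028807 = 184.1963
Market ₹180.81 < fair 184.1963: forward underpriced → reverse cash-and-carry (short the stock, invest proceeds at r, pay the dividends, go long the forward).
Profit at T = |F_mkt − F*| = |180.81 − 184.1963| = ₹3.39 per share

₹3.39 per share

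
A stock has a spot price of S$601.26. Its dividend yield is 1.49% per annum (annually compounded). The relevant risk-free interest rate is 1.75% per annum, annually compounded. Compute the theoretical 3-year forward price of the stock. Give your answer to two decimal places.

F = S · (1+r)^T / (1+q)^T
= 601.26 × 1.053424 / 1.045369 = 601.26 × 1.007705
F = S$605.89

S$605.89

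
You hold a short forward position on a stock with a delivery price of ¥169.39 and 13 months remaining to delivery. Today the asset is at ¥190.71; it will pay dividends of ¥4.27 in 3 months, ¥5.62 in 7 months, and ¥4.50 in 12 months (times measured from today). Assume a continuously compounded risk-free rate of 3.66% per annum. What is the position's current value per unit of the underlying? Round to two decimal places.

-¥13.83

PV(remaining dividends) I = 4.27·e^(−0.0366·3/12) + 5.62·e^(−0.0366·7/12) + 4.50·e^(−0.0366·12/12) = 14.0707
Current forward F = (S − I)·e^(rT) = (190.71 − 14.0707)·e^(0.0366·13/12) = 176.6393 × 1.040447 = 183.7838
Value (long) = (F − K)·e^(−rT) = (183.7838 − 169.39) × 0.961126 = 13.8343
Short position value = −(long value) = -¥13.83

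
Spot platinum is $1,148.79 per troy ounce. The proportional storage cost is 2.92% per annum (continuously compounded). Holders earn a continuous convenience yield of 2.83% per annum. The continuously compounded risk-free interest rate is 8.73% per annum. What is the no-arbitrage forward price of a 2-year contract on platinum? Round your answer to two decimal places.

$1,370.41 per troy ounce

Net carry = r + u − y = 0.0873 + 0.0292 − 0.0283 = 0.0882
F = S·e^((r+u−y)T) = 1148.79 · e^(0.0882 × 2) = 1148.79 · e^0.17640000
= 1148.79 × 1.19291513 = $1,370.41 per troy ounce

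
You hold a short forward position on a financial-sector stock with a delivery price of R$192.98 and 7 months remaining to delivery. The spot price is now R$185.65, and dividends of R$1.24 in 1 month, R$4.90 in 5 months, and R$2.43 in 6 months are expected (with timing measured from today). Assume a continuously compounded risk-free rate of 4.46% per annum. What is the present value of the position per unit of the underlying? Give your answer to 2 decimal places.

PV(remaining dividends) I = 1.24·e^(−0.0446·1/12) + 4.90·e^(−0.0446·5/12) + 2.43·e^(−0.0446·6/12) = 8.4216
Current forward F = (S − I)·e^(rT) = (185.65 − 8.4216)·e^(0.0446·7/12) = 177.2284 × 1.026358 = 181.8998
Value (long) = (F − K)·e^(−rT) = (181.8998 − 192.98) × 0.974319 = -10.7956
Short position value = −(long value) = R$10.80

R$10.80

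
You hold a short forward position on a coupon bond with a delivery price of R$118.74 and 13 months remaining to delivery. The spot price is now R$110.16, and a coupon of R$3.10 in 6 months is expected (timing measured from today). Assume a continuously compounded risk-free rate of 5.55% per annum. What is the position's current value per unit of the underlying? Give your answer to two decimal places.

R$4.67

PV(remaining coupons) I = 3.10·e^(−0.0555·6/12) = 3.0152
Current forward F = (S − I)·e^(rT) = (110.16 − 3.0152)·e^(0.0555·13/12) = 107.1448 × 1.061969 = 113.7845
Value (long) = (F − K)·e^(−rT) = (113.7845 − 118.74) × 0.941647 = -4.6663
Short position value = −(long value) = R$4.67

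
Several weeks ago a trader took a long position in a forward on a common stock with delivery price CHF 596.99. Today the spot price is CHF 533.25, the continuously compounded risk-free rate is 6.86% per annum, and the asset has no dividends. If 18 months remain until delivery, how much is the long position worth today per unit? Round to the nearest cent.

Current fair forward for the remaining 18 months: F = S·e^(r·T), r = 0.0686
F = 533.25 · e^(0.0686 × 18/12) = 533.25 × 1.108381 = 591.0442
Value of long forward = (F − K)·e^(−rT) = (591.0442 − 596.99) · e^(−0.0686·18/12)
= -5.9458 × 0.902217 = -5.36

-CHF 5.36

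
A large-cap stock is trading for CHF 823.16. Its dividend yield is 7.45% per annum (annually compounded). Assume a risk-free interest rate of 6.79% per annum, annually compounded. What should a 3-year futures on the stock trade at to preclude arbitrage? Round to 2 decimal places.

F = S · (1+r)^T / (1+q)^T
= 823.16 × 1.217844 / 1.240564 = 823.16 × 0.981686
F = CHF 808.08

CHF 808.08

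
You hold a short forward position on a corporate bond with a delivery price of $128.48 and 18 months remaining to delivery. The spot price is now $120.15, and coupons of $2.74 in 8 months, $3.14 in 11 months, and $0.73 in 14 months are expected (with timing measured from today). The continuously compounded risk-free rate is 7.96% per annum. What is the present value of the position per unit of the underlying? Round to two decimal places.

PV(remaining coupons) I = 2.74·e^(−0.0796·8/12) + 3.14·e^(−0.0796·11/12) + 0.73·e^(−0.0796·14/12) = 6.1827
Current forward F = (S − I)·e^(rT) = (120.15 − 6.1827)·e^(0.0796·18/12) = 113.9673 × 1.126821 = 128.4207
Value (long) = (F − K)·e^(−rT) = (128.4207 − 128.48) × 0.887453 = -0.0526
Short position value = −(long value) = $0.05

$0.05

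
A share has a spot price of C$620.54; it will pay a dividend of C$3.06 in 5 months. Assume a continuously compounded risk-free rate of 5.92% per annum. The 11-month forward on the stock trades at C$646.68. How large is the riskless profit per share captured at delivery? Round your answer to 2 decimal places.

C$5.31 per share

PV(dividends) I = 3.06·e^(−0.0592·5/12) = 2.9854
Fair forward F* = (S − I)·e^(rT) = (620.54 − 2.9854)·e^0.054267 = 617.5546 × 1.055766 = 651.9931
Market C$646.68 < fair 651.9931: forward underpriced → reverse cash-and-carry (short the stock, invest proceeds at r, pay the dividends, go long the forward).
Profit at T = |F_mkt − F*| = |646.68 − 651.9931| = C$5.31 per share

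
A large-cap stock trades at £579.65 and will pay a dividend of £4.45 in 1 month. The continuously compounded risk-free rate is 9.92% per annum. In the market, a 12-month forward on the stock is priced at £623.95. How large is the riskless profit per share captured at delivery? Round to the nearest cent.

£11.28 per share

PV(dividends) I = 4.45·e^(−0.0992·1/12) = 4.4134
Fair forward F* = (S − I)·e^(rT) = (579.65 − 4.4134)·e^0.099200 = 575.2366 × 1.104287 = 635.2263
Market £623.95 < fair 635.2263: forward underpriced → reverse cash-and-carry (short the stock, invest proceeds at r, pay the dividends, go long the forward).
Profit at T = |F_mkt − F*| = |623.95 − 635.2263| = £11.28 per share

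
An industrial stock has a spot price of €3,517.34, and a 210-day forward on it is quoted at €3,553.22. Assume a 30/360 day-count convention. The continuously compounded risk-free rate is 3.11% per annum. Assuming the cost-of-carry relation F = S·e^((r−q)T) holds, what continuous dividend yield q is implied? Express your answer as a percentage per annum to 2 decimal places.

From F = S·e^((r−q)T): (r − q) = ln(F/S)/T
ln(3553.22/3517.34) = ln(1.010201) = 0.010149
(r − q) = 0.010149 / (210/360) = 0.017398
q = r − ln(F/S)/T = 0.0311 − 0.017398 = 0.013702
q = 1.37%

1.37%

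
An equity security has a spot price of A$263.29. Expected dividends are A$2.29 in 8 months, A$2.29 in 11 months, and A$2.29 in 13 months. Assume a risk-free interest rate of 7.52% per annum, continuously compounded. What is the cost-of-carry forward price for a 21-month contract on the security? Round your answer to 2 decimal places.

PV(dividends) I = 2.29·e^(−0.0752·8/12) + 2.29·e^(−0.0752·11/12) + 2.29·e^(−0.0752·13/12)
I = 2.1780 + 2.1375 + 2.1108 = 6.4263
F = (S − I)·e^(rT) = (263.29 − 6.4263) · e^(0.0752·21/12)
= 256.8637 · e^0.131600 = 256.8637 × 1.140652 = A$292.99

A$292.99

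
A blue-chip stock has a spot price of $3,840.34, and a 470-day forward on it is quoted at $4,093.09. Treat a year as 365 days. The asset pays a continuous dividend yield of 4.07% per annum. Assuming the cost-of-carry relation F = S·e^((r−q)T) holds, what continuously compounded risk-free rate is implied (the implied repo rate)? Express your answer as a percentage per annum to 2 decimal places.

From F = S·e^((r−q)T): (r − q) = ln(F/S)/T
ln(4093.09/3840.34) = ln(1.065814) = 0.063739
(r − q) = 0.063739 / (470/365) = 0.049499
r = ln(F/S)/T + q = 0.049499 + 0.0407 = 0.090199
r = 9.02%

9.02%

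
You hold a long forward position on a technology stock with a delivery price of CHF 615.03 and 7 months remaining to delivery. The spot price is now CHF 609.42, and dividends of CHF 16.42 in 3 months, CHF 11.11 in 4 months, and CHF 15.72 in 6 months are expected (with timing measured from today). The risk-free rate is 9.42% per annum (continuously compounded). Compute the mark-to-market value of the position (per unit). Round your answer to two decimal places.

PV(remaining dividends) I = 16.42·e^(−0.0942·3/12) + 11.11·e^(−0.0942·4/12) + 15.72·e^(−0.0942·6/12) = 41.8011
Current forward F = (S − I)·e^(rT) = (609.42 − 41.8011)·e^(0.0942·7/12) = 567.6189 × 1.056488 = 599.6826
Value (long) = (F − K)·e^(−rT) = (599.6826 − 615.03) × 0.946532 = -14.5268
Value = -CHF 14.53

-CHF 14.53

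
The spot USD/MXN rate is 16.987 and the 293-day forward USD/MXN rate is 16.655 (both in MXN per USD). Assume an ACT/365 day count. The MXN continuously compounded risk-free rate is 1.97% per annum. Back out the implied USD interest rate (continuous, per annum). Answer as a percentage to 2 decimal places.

4.43%

F = S·e^((r_MXN − r_USD)T) ⇒ r_USD = r_MXN − ln(F/S)/T
ln(16.655/16.987) = -0.019738; /(293/365) = -0.024588
r_USD = 0.0197 + 0.024588 = 0.044288
r_USD = 4.43%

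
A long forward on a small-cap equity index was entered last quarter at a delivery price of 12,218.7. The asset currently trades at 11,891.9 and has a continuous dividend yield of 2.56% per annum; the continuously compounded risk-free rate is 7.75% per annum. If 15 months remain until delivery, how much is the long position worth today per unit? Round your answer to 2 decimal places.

426.84

Current fair forward for the remaining 15 months: F = S·e^((r − q)·T), (r − q) = 0.0775 − 0.0256 = 0.0519
F = 11891.9 · e^(0.0519 × 15/12) = 11891.9 × 1.06702564 = 12688.9622
Value of long forward = (F − K)·e^(−rT) = (12688.9622 − 12218.7) · e^(−0.0775·15/12)
= 470.2622 × 0.90766946 = 426.84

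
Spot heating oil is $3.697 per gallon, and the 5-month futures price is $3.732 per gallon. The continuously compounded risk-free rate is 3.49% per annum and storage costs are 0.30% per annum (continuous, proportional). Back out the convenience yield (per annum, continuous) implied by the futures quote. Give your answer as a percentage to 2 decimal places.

1.53%

F = S·e^((r+u−y)T) ⇒ (r+u−y) = ln(F/S)/T
ln(3.732/3.697) = 0.009423; /T ⇒ 0.022615
y = r + u − ln(F/S)/T = 0.0349 + 0.0030 − 0.022615 = 0.015285
y = 1.53%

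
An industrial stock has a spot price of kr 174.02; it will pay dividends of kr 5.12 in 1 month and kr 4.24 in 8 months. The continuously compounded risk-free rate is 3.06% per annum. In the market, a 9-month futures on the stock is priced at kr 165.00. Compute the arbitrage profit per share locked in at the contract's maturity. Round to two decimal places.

PV(dividends) I = 5.12·e^(−0.0306·1/12) + 4.24·e^(−0.0306·8/12) = 9.2613
Fair futures F* = (S − I)·e^(rT) = (174.02 − 9.2613)·e^0.022950 = 164.7587 × 1.023215 = 168.5836
Market kr 165.00 < fair 168.5836: forward underpriced → reverse cash-and-carry (short the stock, invest proceeds at r, pay the dividends, go long the forward).
Profit at T = |F_mkt − F*| = |165.00 − 168.5836| = kr 3.58 per share

kr 3.58 per share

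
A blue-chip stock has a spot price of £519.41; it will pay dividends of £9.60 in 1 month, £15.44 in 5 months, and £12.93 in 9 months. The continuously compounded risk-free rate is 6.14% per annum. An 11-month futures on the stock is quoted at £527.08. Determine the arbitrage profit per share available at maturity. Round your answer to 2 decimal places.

PV(dividends) I = 9.60·e^(−0.0614·1/12) + 15.44·e^(−0.0614·5/12) + 12.93·e^(−0.0614·9/12) = 36.9491
Fair futures F* = (S − I)·e^(rT) = (519.41 − 36.9491)·e^0.056283 = 482.4609 × 1.057897 = 510.3939
Market £527.08 > fair 510.3939: forward overpriced → cash-and-carry (borrow at r, buy the stock and collect the dividends, short the forward).
Profit at T = |F_mkt − F*| = |527.08 − 510.3939| = £16.69 per share

£16.69 per share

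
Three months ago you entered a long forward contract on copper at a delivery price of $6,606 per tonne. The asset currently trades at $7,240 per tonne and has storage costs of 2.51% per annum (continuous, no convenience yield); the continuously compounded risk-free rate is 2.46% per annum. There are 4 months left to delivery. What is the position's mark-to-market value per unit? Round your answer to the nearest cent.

$748.78 per tonne

Current fair forward for the remaining 4 months: F = S·e^((r + u)·T), (r + u) = 0.0246 + 0.0251 = 0.0497
F = 7240 · e^(0.0497 × 4/12) = 7240 × 1.01670465 = 7360.9417
Value of long forward = (F − K)·e^(−rT) = (7360.9417 − 6606) · e^(−0.0246·4/12)
= 754.9417 × 0.99183353 = 748.78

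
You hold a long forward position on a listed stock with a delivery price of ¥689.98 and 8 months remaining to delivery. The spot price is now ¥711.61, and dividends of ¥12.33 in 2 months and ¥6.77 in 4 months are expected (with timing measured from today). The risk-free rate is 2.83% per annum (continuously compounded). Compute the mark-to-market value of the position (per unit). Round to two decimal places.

PV(remaining dividends) I = 12.33·e^(−0.0283·2/12) + 6.77·e^(−0.0283·4/12) = 18.9784
Current forward F = (S − I)·e^(rT) = (711.61 − 18.9784)·e^(0.0283·8/12) = 692.6316 × 1.019046 = 705.8235
Value (long) = (F − K)·e^(−rT) = (705.8235 − 689.98) × 0.981310 = 15.5474
Value = ¥15.55

¥15.55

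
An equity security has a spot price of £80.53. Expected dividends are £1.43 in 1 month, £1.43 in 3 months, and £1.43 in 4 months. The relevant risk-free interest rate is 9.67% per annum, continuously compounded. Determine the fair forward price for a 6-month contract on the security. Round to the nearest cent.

£80.11

PV(dividends) I = 1.43·e^(−0.0967·1/12) + 1.43·e^(−0.0967·3/12) + 1.43·e^(−0.0967·4/12)
I = 1.4185 + 1.3958 + 1.3846 = 4.1989
F = (S − I)·e^(rT) = (80.53 − 4.1989) · e^(0.0967·6/12)
= 76.3311 · e^0.048350 = 76.3311 × 1.049538 = £80.11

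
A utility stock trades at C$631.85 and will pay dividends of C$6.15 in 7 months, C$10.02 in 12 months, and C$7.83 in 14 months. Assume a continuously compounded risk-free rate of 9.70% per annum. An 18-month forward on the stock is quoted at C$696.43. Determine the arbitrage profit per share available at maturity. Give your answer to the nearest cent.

C$9.05 per share

PV(dividends) I = 6.15·e^(−0.0970·7/12) + 10.02·e^(−0.0970·12/12) + 7.83·e^(−0.0970·14/12) = 21.8976
Fair forward F* = (S − I)·e^(rT) = (631.85 − 21.8976)·e^0.145500 = 609.9524 × 1.156618 = 705.4819
Market C$696.43 < fair 705.4819: forward underpriced → reverse cash-and-carry (short the stock, invest proceeds at r, pay the dividends, go long the forward).
Profit at T = |F_mkt − F*| = |696.43 − 705.4819| = C$9.05 per share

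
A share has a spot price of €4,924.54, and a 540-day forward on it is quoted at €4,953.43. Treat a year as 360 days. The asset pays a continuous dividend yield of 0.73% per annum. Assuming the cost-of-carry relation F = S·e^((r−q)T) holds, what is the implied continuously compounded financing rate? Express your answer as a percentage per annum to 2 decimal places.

From F = S·e^((r−q)T): (r − q) = ln(F/S)/T
ln(4953.43/4924.54) = ln(1.005867) = 0.005850
(r − q) = 0.005850 / (540/360) = 0.003900
r = ln(F/S)/T + q = 0.003900 + 0.0073 = 0.011200
r = 1.12%

1.12%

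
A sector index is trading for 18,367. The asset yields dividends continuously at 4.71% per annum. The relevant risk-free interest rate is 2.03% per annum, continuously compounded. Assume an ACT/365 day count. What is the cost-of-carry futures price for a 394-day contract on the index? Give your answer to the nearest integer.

17,843

F = S·e^((r − q)T) = 18367 · e^((0.0203 − 0.0471) × 394/365)
= 18367 · e^-0.028929 = 18367 × 0.971485
F = 17,843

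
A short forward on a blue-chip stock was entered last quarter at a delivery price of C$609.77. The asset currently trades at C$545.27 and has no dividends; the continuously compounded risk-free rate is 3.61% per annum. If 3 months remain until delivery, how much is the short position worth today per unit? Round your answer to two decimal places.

C$59.02

Current fair forward for the remaining 3 months: F = S·e^(r·T), r = 0.0361
F = 545.27 · e^(0.0361 × 3/12) = 545.27 × 1.009066 = 550.2134
Value of long forward = (F − K)·e^(−rT) = (550.2134 − 609.77) · e^(−0.0361·3/12)
= -59.5566 × 0.991016 = -59.02
Short position value = −(long value) = C$59.02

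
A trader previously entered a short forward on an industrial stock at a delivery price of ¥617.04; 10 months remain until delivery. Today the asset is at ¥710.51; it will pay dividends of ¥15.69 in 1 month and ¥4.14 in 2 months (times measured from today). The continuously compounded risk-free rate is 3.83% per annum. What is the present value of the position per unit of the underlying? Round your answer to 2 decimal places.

-¥93.10

PV(remaining dividends) I = 15.69·e^(−0.0383·1/12) + 4.14·e^(−0.0383·2/12) = 19.7537
Current forward F = (S − I)·e^(rT) = (710.51 − 19.7537)·e^(0.0383·10/12) = 690.7563 × 1.032431 = 713.1582
Value (long) = (F − K)·e^(−rT) = (713.1582 − 617.04) × 0.968587 = 93.0988
Short position value = −(long value) = -¥93.10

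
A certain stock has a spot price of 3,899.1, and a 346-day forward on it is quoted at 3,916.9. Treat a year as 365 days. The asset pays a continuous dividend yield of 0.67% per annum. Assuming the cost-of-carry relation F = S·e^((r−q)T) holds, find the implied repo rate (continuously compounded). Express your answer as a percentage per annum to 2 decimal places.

From F = S·e^((r−q)T): (r − q) = ln(F/S)/T
ln(3916.9/3899.1) = ln(1.004565) = 0.004555
(r − q) = 0.004555 / (346/365) = 0.004805
r = ln(F/S)/T + q = 0.004805 + 0.0067 = 0.011505
r = 1.15%

1.15%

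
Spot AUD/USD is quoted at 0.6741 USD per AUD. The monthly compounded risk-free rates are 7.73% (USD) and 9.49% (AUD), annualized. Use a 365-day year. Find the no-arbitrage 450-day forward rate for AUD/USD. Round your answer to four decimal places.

By covered interest parity, F = S · (1+r_USD/12)^(12T) / (1+r_AUD/12)^(12T)
= 0.6741 × 1.099654 / 1.123602 = 0.6741 × 0.978686
F = 0.6597 USD per AUD

0.6597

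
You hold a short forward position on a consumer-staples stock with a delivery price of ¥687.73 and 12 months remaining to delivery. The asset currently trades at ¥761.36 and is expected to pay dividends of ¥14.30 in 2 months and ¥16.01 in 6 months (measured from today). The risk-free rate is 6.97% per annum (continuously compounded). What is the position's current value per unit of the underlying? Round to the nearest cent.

PV(remaining dividends) I = 14.30·e^(−0.0697·2/12) + 16.01·e^(−0.0697·6/12) = 29.5965
Current forward F = (S − I)·e^(rT) = (761.36 − 29.5965)·e^(0.0697·12/12) = 731.7635 × 1.072186 = 784.5866
Value (long) = (F − K)·e^(−rT) = (784.5866 − 687.73) × 0.932674 = 90.3356
Short position value = −(long value) = -¥90.34

-¥90.34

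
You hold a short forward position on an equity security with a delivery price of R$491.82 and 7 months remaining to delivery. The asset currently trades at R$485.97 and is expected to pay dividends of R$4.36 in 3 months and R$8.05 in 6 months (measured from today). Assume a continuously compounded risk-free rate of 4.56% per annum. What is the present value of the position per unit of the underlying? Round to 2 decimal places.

PV(remaining dividends) I = 4.36·e^(−0.0456·3/12) + 8.05·e^(−0.0456·6/12) = 12.1791
Current forward F = (S − I)·e^(rT) = (485.97 − 12.1791)·e^(0.0456·7/12) = 473.7909 × 1.026957 = 486.5629
Value (long) = (F − K)·e^(−rT) = (486.5629 − 491.82) × 0.973751 = -5.1191
Short position value = −(long value) = R$5.12

R$5.12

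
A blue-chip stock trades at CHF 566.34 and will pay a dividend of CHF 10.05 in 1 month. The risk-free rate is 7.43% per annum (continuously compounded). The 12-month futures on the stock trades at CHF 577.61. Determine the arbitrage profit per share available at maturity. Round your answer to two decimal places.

CHF 21.65 per share

PV(dividends) I = 10.05·e^(−0.0743·1/12) = 9.9880
Fair futures F* = (S − I)·e^(rT) = (566.34 − 9.9880)·e^0.074300 = 556.3520 × 1.077130 = 599.2634
Market CHF 577.61 < fair 599.2634: forward underpriced → reverse cash-and-carry (short the stock, invest proceeds at r, pay the dividends, go long the forward).
Profit at T = |F_mkt − F*| = |577.61 − 599.2634| = CHF 21.65 per share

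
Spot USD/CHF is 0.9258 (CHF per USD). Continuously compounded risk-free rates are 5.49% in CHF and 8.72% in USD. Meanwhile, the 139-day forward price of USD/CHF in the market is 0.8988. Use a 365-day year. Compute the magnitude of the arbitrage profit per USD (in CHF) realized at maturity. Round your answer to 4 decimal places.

0.0157 per USD (in CHF)

Fair forward: F* = S·e^(carry·T), with carry = (r_CHF − r_USD) = 0.0549 − 0.0872 = -0.0323
F* = 0.9258 · e^(-0.0323 × 139/365) = 0.9258 · e^-0.012301 = 0.9258 × 0.987774 = 0.9145
Market 0.8988 < fair 0.9145: forward underpriced → reverse cash-and-carry (short spot, go long the forward).
At maturity, profit = |F_mkt − F*| = |0.8988 − 0.9145| = 0.0157 per USD (in CHF)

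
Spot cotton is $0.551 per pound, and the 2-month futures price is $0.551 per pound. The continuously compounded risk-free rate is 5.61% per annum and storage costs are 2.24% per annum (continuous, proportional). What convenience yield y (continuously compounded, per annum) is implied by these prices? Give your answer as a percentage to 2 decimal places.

F = S·e^((r+u−y)T) ⇒ (r+u−y) = ln(F/S)/T
ln(0.551/0.551) = 0.000000; /T ⇒ 0.000000
y = r + u − ln(F/S)/T = 0.0561 + 0.0224 + 0.000000 = 0.078500
y = 7.85%

7.85%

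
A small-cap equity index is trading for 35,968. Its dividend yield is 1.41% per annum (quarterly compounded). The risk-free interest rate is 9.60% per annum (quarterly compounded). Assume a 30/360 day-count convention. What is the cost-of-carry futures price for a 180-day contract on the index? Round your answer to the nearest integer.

37,451

F = S · (1+r/4)^(4T) / (1+q/4)^(4T)
= 35968 × 1.048576 / 1.007062 = 35968 × 1.041223
F = 37,451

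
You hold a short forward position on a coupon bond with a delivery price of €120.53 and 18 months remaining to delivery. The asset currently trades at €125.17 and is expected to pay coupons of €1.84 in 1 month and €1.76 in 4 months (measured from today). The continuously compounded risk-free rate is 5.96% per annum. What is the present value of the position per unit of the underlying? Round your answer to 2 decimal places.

PV(remaining coupons) I = 1.84·e^(−0.0596·1/12) + 1.76·e^(−0.0596·4/12) = 3.5563
Current forward F = (S − I)·e^(rT) = (125.17 − 3.5563)·e^(0.0596·18/12) = 121.6137 × 1.093518 = 132.9868
Value (long) = (F − K)·e^(−rT) = (132.9868 − 120.53) × 0.914480 = 11.3915
Short position value = −(long value) = -€11.39

-€11.39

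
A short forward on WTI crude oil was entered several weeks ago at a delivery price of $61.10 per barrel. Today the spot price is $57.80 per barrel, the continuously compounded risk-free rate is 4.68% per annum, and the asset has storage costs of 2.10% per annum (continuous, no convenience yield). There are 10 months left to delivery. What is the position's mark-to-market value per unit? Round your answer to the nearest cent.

Current fair forward for the remaining 10 months: F = S·e^((r + u)·T), (r + u) = 0.0468 + 0.0210 = 0.0678
F = 57.80 · e^(0.0678 × 10/12) = 57.80 × 1.058127 = 61.1597
Value of long forward = (F − K)·e^(−rT) = (61.1597 − 61.10) · e^(−0.0468·10/12)
= 0.0597 × 0.961751 = 0.06
Short position value = −(long value) = -$0.06

-$0.06 per barrel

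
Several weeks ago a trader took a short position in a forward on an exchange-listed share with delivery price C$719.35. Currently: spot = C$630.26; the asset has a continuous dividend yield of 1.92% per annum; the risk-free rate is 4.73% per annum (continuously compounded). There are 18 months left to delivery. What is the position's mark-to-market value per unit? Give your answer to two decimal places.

C$57.71

Current fair forward for the remaining 18 months: F = S·e^((r − q)·T), (r − q) = 0.0473 − 0.0192 = 0.0281
F = 630.26 · e^(0.0281 × 18/12) = 630.26 × 1.043051 = 657.3933
Value of long forward = (F − K)·e^(−rT) = (657.3933 − 719.35) · e^(−0.0473·18/12)
= -61.9567 × 0.931508 = -57.71
Short position value = −(long value) = C$57.71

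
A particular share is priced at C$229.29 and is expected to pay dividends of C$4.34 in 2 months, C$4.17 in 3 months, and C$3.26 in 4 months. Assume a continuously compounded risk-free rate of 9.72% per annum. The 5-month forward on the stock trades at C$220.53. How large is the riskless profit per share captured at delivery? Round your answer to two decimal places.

PV(dividends) I = 4.34·e^(−0.0972·2/12) + 4.17·e^(−0.0972·3/12) + 3.26·e^(−0.0972·4/12) = 11.4962
Fair forward F* = (S − I)·e^(rT) = (229.29 − 11.4962)·e^0.040500 = 217.7938 × 1.041331 = 226.7954
Market C$220.53 < fair 226.7954: forward underpriced → reverse cash-and-carry (short the stock, invest proceeds at r, pay the dividends, go long the forward).
Profit at T = |F_mkt − F*| = |220.53 − 226.7954| = C$6.27 per share

C$6.27 per share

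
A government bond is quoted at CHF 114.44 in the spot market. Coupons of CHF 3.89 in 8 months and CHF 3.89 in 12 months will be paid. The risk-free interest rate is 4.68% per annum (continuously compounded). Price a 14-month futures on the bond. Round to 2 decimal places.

CHF 112.96

PV(coupons) I = 3.89·e^(−0.0468·8/12) + 3.89·e^(−0.0468·12/12)
I = 3.7705 + 3.7121 = 7.4826
F = (S − I)·e^(rT) = (114.44 − 7.4826) · e^(0.0468·14/12)
= 106.9574 · e^0.054600 = 106.9574 × 1.056118 = CHF 112.96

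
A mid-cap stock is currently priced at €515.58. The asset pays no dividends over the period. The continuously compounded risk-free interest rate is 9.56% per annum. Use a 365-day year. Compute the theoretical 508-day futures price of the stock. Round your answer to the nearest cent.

F = S·e^(rT) = 515.58 · e^(0.0956 × 508/365)
= 515.58 · e^0.133054 = 515.58 × 1.142312
F = €588.95

€588.95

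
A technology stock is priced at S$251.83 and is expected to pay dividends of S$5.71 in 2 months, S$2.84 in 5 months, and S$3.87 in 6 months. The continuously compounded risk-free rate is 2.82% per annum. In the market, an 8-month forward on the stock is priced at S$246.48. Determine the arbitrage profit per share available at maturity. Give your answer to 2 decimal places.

PV(dividends) I = 5.71·e^(−0.0282·2/12) + 2.84·e^(−0.0282·5/12) + 3.87·e^(−0.0282·6/12) = 12.3059
Fair forward F* = (S − I)·e^(rT) = (251.83 − 12.3059)·e^0.018800 = 239.5241 × 1.018978 = 244.0698
Market S$246.48 > fair 244.0698: forward overpriced → cash-and-carry (borrow at r, buy the stock and collect the dividends, short the forward).
Profit at T = |F_mkt − F*| = |246.48 − 244.0698| = S$2.41 per share

S$2.41 per share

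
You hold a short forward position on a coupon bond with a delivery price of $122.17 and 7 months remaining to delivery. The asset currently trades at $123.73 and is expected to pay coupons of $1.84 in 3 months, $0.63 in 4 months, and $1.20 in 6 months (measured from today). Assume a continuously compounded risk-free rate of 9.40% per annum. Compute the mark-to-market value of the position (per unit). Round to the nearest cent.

PV(remaining coupons) I = 1.84·e^(−0.0940·3/12) + 0.63·e^(−0.0940·4/12) + 1.20·e^(−0.0940·6/12) = 3.5527
Current forward F = (S − I)·e^(rT) = (123.73 − 3.5527)·e^(0.0940·7/12) = 120.1773 × 1.056365 = 126.9511
Value (long) = (F − K)·e^(−rT) = (126.9511 − 122.17) × 0.946643 = 4.5260
Short position value = −(long value) = -$4.53

-$4.53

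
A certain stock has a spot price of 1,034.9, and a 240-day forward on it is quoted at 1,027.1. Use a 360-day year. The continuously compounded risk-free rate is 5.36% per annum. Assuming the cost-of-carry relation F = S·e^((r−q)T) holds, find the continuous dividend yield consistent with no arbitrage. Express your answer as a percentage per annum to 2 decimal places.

6.49%

From F = S·e^((r−q)T): (r − q) = ln(F/S)/T
ln(1027.1/1034.9) = ln(0.992463) = -0.007566
(r − q) = -0.007566 / (240/360) = -0.011349
q = r − ln(F/S)/T = 0.0536 + 0.011349 = 0.064949
q = 6.49%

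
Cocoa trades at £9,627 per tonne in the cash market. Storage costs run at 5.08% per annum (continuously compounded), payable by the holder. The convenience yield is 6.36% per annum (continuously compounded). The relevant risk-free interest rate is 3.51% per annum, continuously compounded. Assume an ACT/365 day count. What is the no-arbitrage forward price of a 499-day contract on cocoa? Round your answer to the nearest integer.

Net carry = r + u − y = 0.0351 + 0.0508 − 0.0636 = 0.0223
F = S·e^((r+u−y)T) = 9627 · e^(0.0223 × 499/365) = 9627 · e^0.030487
= 9627 × 1.030956 = £9,925 per tonne

£9,925 per tonne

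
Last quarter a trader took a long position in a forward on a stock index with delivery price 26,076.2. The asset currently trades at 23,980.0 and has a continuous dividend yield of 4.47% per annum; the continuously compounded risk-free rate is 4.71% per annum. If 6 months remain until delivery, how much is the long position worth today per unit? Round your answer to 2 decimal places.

Current fair forward for the remaining 6 months: F = S·e^((r − q)·T), (r − q) = 0.0471 − 0.0447 = 0.0024
F = 23980.0 · e^(0.0024 × 6/12) = 23980.0 × 1.00120072 = 24008.7933
Value of long forward = (F − K)·e^(−rT) = (24008.7933 − 26076.2) · e^(−0.0471·6/12)
= -2067.4067 × 0.97672514 = -2019.29

-2019.29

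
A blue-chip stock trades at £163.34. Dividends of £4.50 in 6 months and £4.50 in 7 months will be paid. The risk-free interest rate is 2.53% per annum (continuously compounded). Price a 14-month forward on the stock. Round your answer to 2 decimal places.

£159.09

PV(dividends) I = 4.50·e^(−0.0253·6/12) + 4.50·e^(−0.0253·7/12)
I = 4.4434 + 4.4341 = 8.8775
F = (S − I)·e^(rT) = (163.34 − 8.8775) · e^(0.0253·14/12)
= 154.4625 · e^0.029517 = 154.4625 × 1.029957 = £159.09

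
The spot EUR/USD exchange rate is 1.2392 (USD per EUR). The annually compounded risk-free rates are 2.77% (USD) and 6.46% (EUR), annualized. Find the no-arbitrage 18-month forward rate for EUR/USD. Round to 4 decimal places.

By covered interest parity, F = S · (1+r_USD)^T / (1+r_EUR)^T
= 1.2392 × 1.041836 / 1.098448 = 1.2392 × 0.948462
F = 1.1753 USD per EUR

1.1753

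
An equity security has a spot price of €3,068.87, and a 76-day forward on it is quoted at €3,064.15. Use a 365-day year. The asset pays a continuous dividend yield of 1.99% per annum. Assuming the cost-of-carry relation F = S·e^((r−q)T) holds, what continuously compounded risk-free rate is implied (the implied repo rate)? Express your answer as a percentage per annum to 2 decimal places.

1.25%

From F = S·e^((r−q)T): (r − q) = ln(F/S)/T
ln(3064.15/3068.87) = ln(0.998462) = -0.001539
(r − q) = -0.001539 / (76/365) = -0.007391
r = ln(F/S)/T + q = -0.007391 + 0.0199 = 0.012509
r = 1.25%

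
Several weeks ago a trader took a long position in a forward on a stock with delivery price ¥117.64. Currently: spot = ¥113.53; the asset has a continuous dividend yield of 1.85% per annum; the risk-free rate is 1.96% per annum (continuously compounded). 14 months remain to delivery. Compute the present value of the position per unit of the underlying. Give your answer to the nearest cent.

Current fair forward for the remaining 14 months: F = S·e^((r − q)·T), (r − q) = 0.0196 − 0.0185 = 0.0011
F = 113.53 · e^(0.0011 × 14/12) = 113.53 × 1.001284 = 113.6758
Value of long forward = (F − K)·e^(−rT) = (113.6758 − 117.64) · e^(−0.0196·14/12)
= -3.9642 × 0.977393 = -3.87

-¥3.87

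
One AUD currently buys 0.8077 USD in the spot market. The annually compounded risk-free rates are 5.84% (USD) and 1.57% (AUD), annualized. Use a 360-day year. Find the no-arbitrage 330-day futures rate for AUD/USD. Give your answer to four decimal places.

By covered interest parity, F = S · (1+r_USD)^T / (1+r_AUD)^T
= 0.8077 × 1.053406 / 1.014382 = 0.8077 × 1.038471
F = 0.8388 USD per AUD

0.8388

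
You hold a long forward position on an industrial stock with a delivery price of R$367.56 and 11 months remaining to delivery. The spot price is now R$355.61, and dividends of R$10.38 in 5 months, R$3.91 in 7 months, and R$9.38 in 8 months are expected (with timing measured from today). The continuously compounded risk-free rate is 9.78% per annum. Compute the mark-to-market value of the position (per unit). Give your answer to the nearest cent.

-R$2.88

PV(remaining dividends) I = 10.38·e^(−0.0978·5/12) + 3.91·e^(−0.0978·7/12) + 9.38·e^(−0.0978·8/12) = 22.4466
Current forward F = (S − I)·e^(rT) = (355.61 − 22.4466)·e^(0.0978·11/12) = 333.1634 × 1.093791 = 364.4111
Value (long) = (F − K)·e^(−rT) = (364.4111 − 367.56) × 0.914251 = -2.8789
Value = -R$2.88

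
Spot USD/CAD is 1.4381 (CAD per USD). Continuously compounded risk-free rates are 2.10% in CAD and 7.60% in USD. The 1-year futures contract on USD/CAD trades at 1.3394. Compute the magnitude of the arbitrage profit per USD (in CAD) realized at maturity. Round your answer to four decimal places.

Fair futures: F* = S·e^(carry·T), with carry = (r_CAD − r_USD) = 0.0210 − 0.0760 = -0.0550
F* = 1.4381 · e^(-0.0550 × 1) = 1.4381 · e^-0.055000 = 1.4381 × 0.946485 = 1.3611
Market 1.3394 < fair 1.3611: forward underpriced → reverse cash-and-carry (short spot, go long the forward).
At maturity, profit = |F_mkt − F*| = |1.3394 − 1.3611| = 0.0217 per USD (in CAD)

0.0217 per USD (in CAD)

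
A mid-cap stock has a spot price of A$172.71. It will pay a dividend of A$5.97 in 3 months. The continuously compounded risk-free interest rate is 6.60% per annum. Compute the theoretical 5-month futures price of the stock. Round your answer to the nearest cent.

PV(dividends) I = 5.97·e^(−0.0660·3/12)
I = 5.8723
F = (S − I)·e^(rT) = (172.71 − 5.8723) · e^(0.0660·5/12)
= 166.8377 · e^0.027500 = 166.8377 × 1.027882 = A$171.49

A$171.49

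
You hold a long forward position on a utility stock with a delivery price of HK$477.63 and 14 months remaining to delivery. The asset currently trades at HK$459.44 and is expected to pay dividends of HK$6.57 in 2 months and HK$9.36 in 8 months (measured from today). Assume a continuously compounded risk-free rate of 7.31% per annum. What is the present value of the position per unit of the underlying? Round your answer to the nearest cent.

HK$5.45

PV(remaining dividends) I = 6.57·e^(−0.0731·2/12) + 9.36·e^(−0.0731·8/12) = 15.4052
Current forward F = (S − I)·e^(rT) = (459.44 − 15.4052)·e^(0.0731·14/12) = 444.0348 × 1.089026 = 483.5654
Value (long) = (F − K)·e^(−rT) = (483.5654 − 477.63) × 0.918252 = 5.4502
Value = HK$5.45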